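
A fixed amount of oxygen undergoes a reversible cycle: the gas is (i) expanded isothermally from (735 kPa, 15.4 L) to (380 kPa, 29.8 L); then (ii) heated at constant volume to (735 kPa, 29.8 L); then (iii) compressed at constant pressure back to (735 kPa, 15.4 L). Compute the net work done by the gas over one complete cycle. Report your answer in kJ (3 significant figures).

Leg (i): W = PᵢVᵢ ln(V_f/Vᵢ) = (11319) ln(29.8/15.4) = 7472 J.
Leg (ii): W = 0.
Leg (iii): W = PΔV = (735)(15.4 − 29.8) = -10584 J.
W_net = 7472 − 10584 = -3112 J.

W_net ≈ -3.11 kJ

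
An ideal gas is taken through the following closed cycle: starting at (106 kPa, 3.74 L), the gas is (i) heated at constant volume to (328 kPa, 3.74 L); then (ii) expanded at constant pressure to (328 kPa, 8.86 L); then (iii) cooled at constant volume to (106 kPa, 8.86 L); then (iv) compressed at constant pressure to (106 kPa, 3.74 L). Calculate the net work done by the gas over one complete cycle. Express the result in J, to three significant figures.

Constant-volume legs do no work.
W(ii) = (328)(8.86 − 3.74) = 1679 J; W(iv) = (106)(3.74 − 8.86) = -542.7 J.
W_net = 1679 − 542.7 = 1137 J (the clockwise enclosed area).

W_net ≈ 1140 J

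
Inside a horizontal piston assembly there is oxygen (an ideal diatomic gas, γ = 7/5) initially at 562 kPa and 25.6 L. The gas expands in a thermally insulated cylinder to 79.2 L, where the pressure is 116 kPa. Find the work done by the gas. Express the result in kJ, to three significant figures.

W ≈ 13.0 kJ

Adiabatic: W = (P₁V₁ − P₂V₂)/(γ − 1) with γ = 7/5.
P₁V₁ = 14387 J, P₂V₂ = 9187 J.
W = (14387 − 9187) / 0.4 = 13000 J.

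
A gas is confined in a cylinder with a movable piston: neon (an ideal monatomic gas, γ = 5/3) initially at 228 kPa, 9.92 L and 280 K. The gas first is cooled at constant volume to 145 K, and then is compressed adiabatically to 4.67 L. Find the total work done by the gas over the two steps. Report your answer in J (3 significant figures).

Step 1 (isochoric): W = 0 (constant volume).
After step 1: P = 118.1 kPa (V unchanged).
Step 2 (adiabatic): W = (P₁V₁ − P₂V₂)/(γ−1) = (1171 − 1935)/0.667 = -1146 J.
W_total = 0 − 1146 = -1146 J.

W_total ≈ -1150 J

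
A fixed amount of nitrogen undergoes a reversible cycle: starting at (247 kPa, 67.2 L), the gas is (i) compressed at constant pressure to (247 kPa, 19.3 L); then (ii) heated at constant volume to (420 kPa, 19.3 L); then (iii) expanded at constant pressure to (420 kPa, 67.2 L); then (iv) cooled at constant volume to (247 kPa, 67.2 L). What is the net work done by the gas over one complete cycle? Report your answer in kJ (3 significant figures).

Constant-volume legs do no work.
W(i) = (247)(19.3 − 67.2) = -11831 J; W(iii) = (420)(67.2 − 19.3) = 20118 J.
W_net = -11831 + 20118 = 8287 J (the clockwise enclosed area).

W_net ≈ 8.29 kJ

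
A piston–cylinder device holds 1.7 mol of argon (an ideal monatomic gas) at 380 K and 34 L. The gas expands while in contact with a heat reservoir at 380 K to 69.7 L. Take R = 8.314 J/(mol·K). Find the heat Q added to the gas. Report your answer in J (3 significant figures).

Q ≈ 3860 J

Isothermal ⇒ ΔU = 0, so Q = W = nRT ln(V₂/V₁).
Q = (1.7)(8.314)(380) ln(69.7/34) = 5371 × 0.7178 = 3855 J.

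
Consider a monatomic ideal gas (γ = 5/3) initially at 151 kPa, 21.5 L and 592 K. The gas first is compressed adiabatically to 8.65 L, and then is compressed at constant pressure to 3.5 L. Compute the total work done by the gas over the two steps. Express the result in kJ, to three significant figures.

W_total ≈ -7.61 kJ

Step 1 (adiabatic): W = (P₁V₁ − P₂V₂)/(γ−1) = (3246 − 5957)/0.667 = -4066 J.
After step 1: P = 688.7 kPa, V = 8.65 L, T = 1086 K.
Step 2 (isobaric): W = PΔV = (688.7 kPa)(3.5 − 8.65 L) = -3547 J.
W_total = -4066 − 3547 = -7612 J.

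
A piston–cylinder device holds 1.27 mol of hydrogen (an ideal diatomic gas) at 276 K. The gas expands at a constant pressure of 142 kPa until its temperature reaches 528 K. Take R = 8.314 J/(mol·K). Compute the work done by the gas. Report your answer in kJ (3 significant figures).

Isobaric: W = P ΔV = nR ΔT.
W = (1.27)(8.314)(528 − 276) = 2661 J.

W ≈ 2.66 kJ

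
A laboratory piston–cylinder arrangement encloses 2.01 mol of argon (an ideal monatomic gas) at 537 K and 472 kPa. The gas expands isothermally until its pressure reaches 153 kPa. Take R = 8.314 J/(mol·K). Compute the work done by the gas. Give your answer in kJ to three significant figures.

W ≈ 10.1 kJ

Isothermal process: W = nRT ln(V₂/V₁) = nRT ln(P₁/P₂).
W = (2.01)(8.314)(537) × ln(472/153)
  = 8974 × ln(3.085) = 8974 × 1.127
W_by_gas = 10109 J.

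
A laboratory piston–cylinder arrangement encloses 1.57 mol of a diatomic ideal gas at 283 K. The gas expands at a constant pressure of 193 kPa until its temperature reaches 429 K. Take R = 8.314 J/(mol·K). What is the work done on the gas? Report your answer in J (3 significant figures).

W ≈ -1910 J

Isobaric: W = P ΔV = nR ΔT.
W = (1.57)(8.314)(429 − 283) = 1906 J.
Work on gas = −W_by = -1906 J.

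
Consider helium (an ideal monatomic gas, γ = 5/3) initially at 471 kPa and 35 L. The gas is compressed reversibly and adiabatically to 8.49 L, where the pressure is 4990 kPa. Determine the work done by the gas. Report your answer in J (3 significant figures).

W ≈ -38800 J

Adiabatic: W = (P₁V₁ − P₂V₂)/(γ − 1) with γ = 5/3.
P₁V₁ = 16485 J, P₂V₂ = 42365 J.
W = (16485 − 42365) / 0.6667 = -38820 J.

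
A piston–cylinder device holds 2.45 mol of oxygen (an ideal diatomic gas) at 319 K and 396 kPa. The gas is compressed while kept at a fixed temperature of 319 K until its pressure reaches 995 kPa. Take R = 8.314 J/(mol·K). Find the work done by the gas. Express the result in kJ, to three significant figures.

Isothermal process: W = nRT ln(V₂/V₁) = nRT ln(P₁/P₂).
W = (2.45)(8.314)(319) × ln(396/995)
  = 6498 × ln(0.398) = 6498 × -0.9213
W_by_gas = -5987 J.

W ≈ -5.99 kJ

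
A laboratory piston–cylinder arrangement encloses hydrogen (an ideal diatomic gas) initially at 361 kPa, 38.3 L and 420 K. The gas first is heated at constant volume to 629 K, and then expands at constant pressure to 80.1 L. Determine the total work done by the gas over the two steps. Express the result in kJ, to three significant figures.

W_total ≈ 22.6 kJ

Step 1 (isochoric): W = 0 (constant volume).
After step 1: P = 540.6 kPa (V unchanged).
Step 2 (isobaric): W = PΔV = (540.6 kPa)(80.1 − 38.3 L) = 22599 J.
W_total = 0 + 22599 = 22599 J.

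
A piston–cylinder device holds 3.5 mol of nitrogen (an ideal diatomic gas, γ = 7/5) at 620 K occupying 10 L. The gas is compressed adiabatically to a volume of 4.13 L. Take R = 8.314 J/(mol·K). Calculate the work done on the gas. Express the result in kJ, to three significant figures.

W ≈ 19.1 kJ

Adiabatic: TV^(γ−1) = const with γ = 7/5.
T₂ = T₁ (V₁/V₂)^(γ−1) = 620 × (10/4.13)^0.4 = 620 × 1.424 = 883.1 K.
W_by = nCᵥ(T₁ − T₂) = (3.5)(20.79)(620 − 883.1) = -19140 J.
Work on gas = −W_by = 19140 J.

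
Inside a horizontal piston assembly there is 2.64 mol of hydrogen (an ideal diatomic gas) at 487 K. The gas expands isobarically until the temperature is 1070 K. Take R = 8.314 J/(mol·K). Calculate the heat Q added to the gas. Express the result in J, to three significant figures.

Q ≈ 44800 J

Isobaric: W = nRΔT = (2.64)(8.314)(583) = 12796 J.
ΔU = nCᵥΔT with Cᵥ = 5R/2: ΔU = (2.64)(20.79)(583) = 31991 J.
Q = ΔU + W = 31991 + 12796 = 44787 J.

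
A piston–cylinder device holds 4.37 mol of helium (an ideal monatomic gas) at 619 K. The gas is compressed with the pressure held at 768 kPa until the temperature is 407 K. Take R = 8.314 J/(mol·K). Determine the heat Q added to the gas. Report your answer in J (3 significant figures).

Q ≈ -19300 J

Isobaric: W = nRΔT = (4.37)(8.314)(-212) = -7702 J.
ΔU = nCᵥΔT with Cᵥ = 3R/2: ΔU = (4.37)(12.47)(-212) = -11554 J.
Q = ΔU + W = -11554 − 7702 = -19256 J.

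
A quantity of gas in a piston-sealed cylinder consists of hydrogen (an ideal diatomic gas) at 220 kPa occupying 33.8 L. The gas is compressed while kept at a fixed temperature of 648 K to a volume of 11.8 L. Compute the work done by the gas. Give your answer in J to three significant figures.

Isothermal: W = nRT ln(V₂/V₁) = P₁V₁ ln(V₂/V₁).
P₁V₁ = (220 kPa)(33.8 L) = 7436 J.
W = 7436 × ln(11.8/33.8) = 7436 × -1.052
W_by_gas = -7825 J.

W ≈ -7830 J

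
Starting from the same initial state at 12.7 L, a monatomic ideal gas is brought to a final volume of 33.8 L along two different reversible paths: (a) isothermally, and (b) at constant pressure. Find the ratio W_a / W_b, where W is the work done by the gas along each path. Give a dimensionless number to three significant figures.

Path (a) isothermal: W = P₁V₁ ln(V₂/V₁) → W_a/(P₁V₁) = 0.9789.
Path (b) isobaric: W = P₁(V₂ − V₁) → W_b/(P₁V₁) = 1.661.
W_a / W_b = 0.9789 / 1.661 = 0.5892.

W_a / W_b ≈ 0.589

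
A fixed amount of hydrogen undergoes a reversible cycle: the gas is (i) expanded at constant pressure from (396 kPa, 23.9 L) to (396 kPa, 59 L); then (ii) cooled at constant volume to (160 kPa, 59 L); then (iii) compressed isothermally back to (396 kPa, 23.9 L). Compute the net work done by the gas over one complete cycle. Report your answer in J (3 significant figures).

W_net ≈ 5370 J

Leg (i): W = PΔV = (396)(59 − 23.9) = 13900 J.
Leg (ii): W = 0.
Leg (iii): W = PᵢVᵢ ln(V_f/Vᵢ) = (9440) ln(23.9/59) = -8531 J.
W_net = 13900 − 8531 = 5369 J.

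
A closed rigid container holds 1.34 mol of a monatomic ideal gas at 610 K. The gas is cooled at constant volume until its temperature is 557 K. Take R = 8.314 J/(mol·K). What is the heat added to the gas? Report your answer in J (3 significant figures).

Q ≈ -886 J

Constant volume ⇒ W = 0, so Q = ΔU = nCᵥΔT with Cᵥ = 3R/2 = 12.47 J/(mol·K).
ΔU = (1.34)(12.47)(557 − 610) = -885.7 J.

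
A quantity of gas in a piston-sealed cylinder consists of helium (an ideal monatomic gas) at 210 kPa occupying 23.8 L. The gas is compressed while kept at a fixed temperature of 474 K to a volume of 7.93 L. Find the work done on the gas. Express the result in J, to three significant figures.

W ≈ 5490 J

Isothermal: W = nRT ln(V₂/V₁) = P₁V₁ ln(V₂/V₁).
P₁V₁ = (210 kPa)(23.8 L) = 4998 J.
W = 4998 × ln(7.93/23.8) = 4998 × -1.099
W_by_gas = -5493 J; work on gas = −W_by = 5493 J.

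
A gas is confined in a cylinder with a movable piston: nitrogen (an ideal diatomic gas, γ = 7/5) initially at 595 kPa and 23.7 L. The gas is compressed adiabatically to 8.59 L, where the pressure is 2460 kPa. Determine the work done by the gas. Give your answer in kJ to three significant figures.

Adiabatic: W = (P₁V₁ − P₂V₂)/(γ − 1) with γ = 7/5.
P₁V₁ = 14102 J, P₂V₂ = 21131 J.
W = (14102 − 21131) / 0.4 = -17575 J.

W ≈ -17.6 kJ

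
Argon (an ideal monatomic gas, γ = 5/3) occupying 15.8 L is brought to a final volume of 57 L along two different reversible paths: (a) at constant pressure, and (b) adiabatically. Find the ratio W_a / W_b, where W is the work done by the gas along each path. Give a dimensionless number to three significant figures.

Path (a) isobaric: W = P₁(V₂ − V₁) → W_a/(P₁V₁) = 2.608.
Path (b) adiabatic: W = P₁V₁(1 − (V₁/V₂)^(γ−1))/(γ−1) → W_b/(P₁V₁) = 0.8623.
W_a / W_b = 2.608 / 0.8623 = 3.024.

W_a / W_b ≈ 3.02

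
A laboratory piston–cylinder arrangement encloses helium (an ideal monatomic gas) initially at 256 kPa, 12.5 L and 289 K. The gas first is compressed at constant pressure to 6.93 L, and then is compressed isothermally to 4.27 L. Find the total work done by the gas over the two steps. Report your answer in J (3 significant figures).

W_total ≈ -2290 J

Step 1 (isobaric): W = PΔV = (256 kPa)(6.93 − 12.5 L) = -1426 J.
After step 1: P = 256 kPa, V = 6.93 L, T = 160.2 K.
Step 2 (isothermal): W = P₁V₁ ln(V₂/V₁) = (1774) ln(4.27/6.93) = -859.1 J.
W_total = -1426 − 859.1 = -2285 J.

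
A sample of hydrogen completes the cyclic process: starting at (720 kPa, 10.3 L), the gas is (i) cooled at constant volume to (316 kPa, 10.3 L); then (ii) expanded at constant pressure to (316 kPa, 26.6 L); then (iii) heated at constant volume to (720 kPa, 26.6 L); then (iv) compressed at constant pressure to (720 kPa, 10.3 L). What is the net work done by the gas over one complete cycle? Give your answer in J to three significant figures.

Constant-volume legs do no work.
W(ii) = (316)(26.6 − 10.3) = 5151 J; W(iv) = (720)(10.3 − 26.6) = -11736 J.
W_net = 5151 − 11736 = -6585 J (the counter-clockwise enclosed area).

W_net ≈ -6590 J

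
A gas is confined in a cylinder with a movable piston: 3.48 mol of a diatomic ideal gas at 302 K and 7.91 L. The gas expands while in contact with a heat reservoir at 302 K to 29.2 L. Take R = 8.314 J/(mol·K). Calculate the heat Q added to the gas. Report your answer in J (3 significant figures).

Isothermal ⇒ ΔU = 0, so Q = W = nRT ln(V₂/V₁).
Q = (3.48)(8.314)(302) ln(29.2/7.91) = 8738 × 1.306 = 11412 J.

Q ≈ 11400 J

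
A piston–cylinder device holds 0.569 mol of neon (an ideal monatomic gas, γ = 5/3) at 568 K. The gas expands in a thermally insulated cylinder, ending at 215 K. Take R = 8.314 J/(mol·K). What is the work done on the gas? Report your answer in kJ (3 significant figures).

W ≈ -2.50 kJ

Adiabatic ⇒ Q = 0, so W_by = −ΔU = nCᵥ(T₁ − T₂).
Cᵥ = 3R/2 = 12.47 J/(mol·K).
W = (0.569)(12.47)(568 − 215) = 2505 J.
Work on gas = −W_by = -2505 J.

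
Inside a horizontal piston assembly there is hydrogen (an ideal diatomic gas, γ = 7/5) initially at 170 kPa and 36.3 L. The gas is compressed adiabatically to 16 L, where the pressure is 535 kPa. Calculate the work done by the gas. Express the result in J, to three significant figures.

W ≈ -5970 J

Adiabatic: W = (P₁V₁ − P₂V₂)/(γ − 1) with γ = 7/5.
P₁V₁ = 6171 J, P₂V₂ = 8560 J.
W = (6171 − 8560) / 0.4 = -5973 J.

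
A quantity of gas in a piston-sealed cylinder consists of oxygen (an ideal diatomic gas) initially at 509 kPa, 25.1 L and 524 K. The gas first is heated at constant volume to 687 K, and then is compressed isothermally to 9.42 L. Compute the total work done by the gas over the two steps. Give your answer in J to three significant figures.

W_total ≈ -16400 J

Step 1 (isochoric): W = 0 (constant volume).
After step 1: P = 667.3 kPa (V unchanged).
Step 2 (isothermal): W = P₁V₁ ln(V₂/V₁) = (16750) ln(9.42/25.1) = -16416 J.
W_total = 0 − 16416 = -16416 J.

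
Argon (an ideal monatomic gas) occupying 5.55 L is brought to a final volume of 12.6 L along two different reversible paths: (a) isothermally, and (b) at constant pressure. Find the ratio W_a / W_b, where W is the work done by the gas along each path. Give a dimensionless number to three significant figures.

Path (a) isothermal: W = P₁V₁ ln(V₂/V₁) → W_a/(P₁V₁) = 0.8199.
Path (b) isobaric: W = P₁(V₂ − V₁) → W_b/(P₁V₁) = 1.27.
W_a / W_b = 0.8199 / 1.27 = 0.6455.

W_a / W_b ≈ 0.645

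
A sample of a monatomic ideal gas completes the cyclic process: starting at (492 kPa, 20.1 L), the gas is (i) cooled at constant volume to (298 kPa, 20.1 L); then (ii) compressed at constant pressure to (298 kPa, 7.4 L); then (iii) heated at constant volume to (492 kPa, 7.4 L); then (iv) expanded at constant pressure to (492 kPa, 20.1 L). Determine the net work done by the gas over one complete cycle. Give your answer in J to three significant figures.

Constant-volume legs do no work.
W(ii) = (298)(7.4 − 20.1) = -3785 J; W(iv) = (492)(20.1 − 7.4) = 6248 J.
W_net = -3785 + 6248 = 2464 J (the clockwise enclosed area).

W_net ≈ 2460 J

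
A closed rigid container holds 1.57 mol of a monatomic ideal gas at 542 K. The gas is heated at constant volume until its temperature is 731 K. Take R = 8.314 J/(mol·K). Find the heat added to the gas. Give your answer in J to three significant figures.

Q ≈ 3700 J

Constant volume ⇒ W = 0, so Q = ΔU = nCᵥΔT with Cᵥ = 3R/2 = 12.47 J/(mol·K).
ΔU = (1.57)(12.47)(731 − 542) = 3701 J.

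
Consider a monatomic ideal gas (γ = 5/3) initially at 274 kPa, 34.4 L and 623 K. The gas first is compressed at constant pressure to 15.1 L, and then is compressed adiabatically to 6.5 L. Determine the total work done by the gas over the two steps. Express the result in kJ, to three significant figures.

Step 1 (isobaric): W = PΔV = (274 kPa)(15.1 − 34.4 L) = -5288 J.
After step 1: P = 274 kPa, V = 15.1 L, T = 273.5 K.
Step 2 (adiabatic): W = (P₁V₁ − P₂V₂)/(γ−1) = (4137 − 7257)/0.667 = -4680 J.
W_total = -5288 − 4680 = -9968 J.

W_total ≈ -9.97 kJ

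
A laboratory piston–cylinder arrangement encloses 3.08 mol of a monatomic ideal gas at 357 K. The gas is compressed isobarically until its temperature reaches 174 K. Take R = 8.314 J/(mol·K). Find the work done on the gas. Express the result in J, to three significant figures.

Isobaric: W = P ΔV = nR ΔT.
W = (3.08)(8.314)(174 − 357) = -4686 J.
Work on gas = −W_by = 4686 J.

W ≈ 4690 J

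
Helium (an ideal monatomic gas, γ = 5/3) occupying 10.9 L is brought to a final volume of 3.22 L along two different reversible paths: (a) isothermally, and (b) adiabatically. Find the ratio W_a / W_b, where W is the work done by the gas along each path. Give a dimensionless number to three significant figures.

Path (a) isothermal: W = P₁V₁ ln(V₂/V₁) → W_a/(P₁V₁) = -1.219.
Path (b) adiabatic: W = P₁V₁(1 − (V₁/V₂)^(γ−1))/(γ−1) → W_b/(P₁V₁) = -1.882.
W_a / W_b = -1.219 / -1.882 = 0.648.

W_a / W_b ≈ 0.648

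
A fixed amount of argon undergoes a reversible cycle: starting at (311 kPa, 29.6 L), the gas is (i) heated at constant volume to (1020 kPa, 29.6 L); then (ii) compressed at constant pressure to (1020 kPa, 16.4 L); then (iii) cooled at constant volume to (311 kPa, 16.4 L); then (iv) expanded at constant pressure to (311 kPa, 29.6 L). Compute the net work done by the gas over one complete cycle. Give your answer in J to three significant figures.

W_net ≈ -9360 J

Constant-volume legs do no work.
W(ii) = (1020)(16.4 − 29.6) = -13464 J; W(iv) = (311)(29.6 − 16.4) = 4105 J.
W_net = -13464 + 4105 = -9359 J (the counter-clockwise enclosed area).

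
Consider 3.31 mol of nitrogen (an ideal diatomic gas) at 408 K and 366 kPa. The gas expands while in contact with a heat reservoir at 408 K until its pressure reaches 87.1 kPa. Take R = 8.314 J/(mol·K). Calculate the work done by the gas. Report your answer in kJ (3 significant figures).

W ≈ 16.1 kJ

Isothermal process: W = nRT ln(V₂/V₁) = nRT ln(P₁/P₂).
W = (3.31)(8.314)(408) × ln(366/87.1)
  = 11228 × ln(4.202) = 11228 × 1.436
W_by_gas = 16118 J.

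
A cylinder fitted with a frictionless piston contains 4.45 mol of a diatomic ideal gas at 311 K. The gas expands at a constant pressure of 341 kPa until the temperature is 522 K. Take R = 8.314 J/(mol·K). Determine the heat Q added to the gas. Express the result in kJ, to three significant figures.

Isobaric: W = nRΔT = (4.45)(8.314)(211) = 7806 J.
ΔU = nCᵥΔT with Cᵥ = 5R/2: ΔU = (4.45)(20.79)(211) = 19516 J.
Q = ΔU + W = 19516 + 7806 = 27323 J.

Q ≈ 27.3 kJ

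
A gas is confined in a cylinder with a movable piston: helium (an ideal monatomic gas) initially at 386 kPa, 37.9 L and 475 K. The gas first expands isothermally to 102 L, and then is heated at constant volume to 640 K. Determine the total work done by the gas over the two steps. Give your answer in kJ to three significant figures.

Step 1 (isothermal): W = P₁V₁ ln(V₂/V₁) = (14629) ln(102/37.9) = 14483 J.
Step 2 (isochoric): W = 0 (constant volume).
W_total = 14483 + 0 = 14483 J.

W_total ≈ 14.5 kJ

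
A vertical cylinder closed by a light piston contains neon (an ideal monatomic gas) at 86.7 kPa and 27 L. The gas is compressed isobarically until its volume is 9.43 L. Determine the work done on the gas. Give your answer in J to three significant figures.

W ≈ 1520 J

Isobaric: W = P ΔV.
W = (86.7 kPa)(9.43 − 27 L) = (86.7)(-17.57) = -1523 J.
Work on gas = −W_by = 1523 J.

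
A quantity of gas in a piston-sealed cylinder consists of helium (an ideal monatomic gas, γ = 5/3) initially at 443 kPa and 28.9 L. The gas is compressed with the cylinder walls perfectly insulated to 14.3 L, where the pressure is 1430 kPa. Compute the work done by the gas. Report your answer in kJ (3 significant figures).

W ≈ -11.5 kJ

Adiabatic: W = (P₁V₁ − P₂V₂)/(γ − 1) with γ = 5/3.
P₁V₁ = 12803 J, P₂V₂ = 20449 J.
W = (12803 − 20449) / 0.6667 = -11469 J.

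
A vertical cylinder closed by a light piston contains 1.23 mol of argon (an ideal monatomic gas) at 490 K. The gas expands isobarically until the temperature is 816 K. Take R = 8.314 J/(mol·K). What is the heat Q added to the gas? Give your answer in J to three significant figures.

Q ≈ 8330 J

Isobaric: W = nRΔT = (1.23)(8.314)(326) = 3334 J.
ΔU = nCᵥΔT with Cᵥ = 3R/2: ΔU = (1.23)(12.47)(326) = 5001 J.
Q = ΔU + W = 5001 + 3334 = 8334 J.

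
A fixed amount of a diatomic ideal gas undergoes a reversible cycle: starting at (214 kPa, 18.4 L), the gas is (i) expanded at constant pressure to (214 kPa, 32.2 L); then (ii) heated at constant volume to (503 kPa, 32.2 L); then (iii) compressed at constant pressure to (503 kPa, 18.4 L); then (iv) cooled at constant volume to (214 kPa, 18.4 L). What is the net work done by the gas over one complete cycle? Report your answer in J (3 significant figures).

Constant-volume legs do no work.
W(i) = (214)(32.2 − 18.4) = 2953 J; W(iii) = (503)(18.4 − 32.2) = -6941 J.
W_net = 2953 − 6941 = -3988 J (the counter-clockwise enclosed area).

W_net ≈ -3990 J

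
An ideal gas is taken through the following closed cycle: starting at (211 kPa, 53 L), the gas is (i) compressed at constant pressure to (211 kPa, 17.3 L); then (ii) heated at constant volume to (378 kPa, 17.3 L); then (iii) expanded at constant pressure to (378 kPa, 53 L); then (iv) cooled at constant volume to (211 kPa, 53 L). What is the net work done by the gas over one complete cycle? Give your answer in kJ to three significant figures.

Constant-volume legs do no work.
W(i) = (211)(17.3 − 53) = -7533 J; W(iii) = (378)(53 − 17.3) = 13495 J.
W_net = -7533 + 13495 = 5962 J (the clockwise enclosed area).

W_net ≈ 5.96 kJ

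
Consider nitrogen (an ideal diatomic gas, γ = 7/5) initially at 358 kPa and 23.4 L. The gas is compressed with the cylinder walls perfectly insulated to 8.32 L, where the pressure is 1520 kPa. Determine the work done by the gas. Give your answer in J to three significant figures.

Adiabatic: W = (P₁V₁ − P₂V₂)/(γ − 1) with γ = 7/5.
P₁V₁ = 8377 J, P₂V₂ = 12646 J.
W = (8377 − 12646) / 0.4 = -10673 J.

W ≈ -10700 J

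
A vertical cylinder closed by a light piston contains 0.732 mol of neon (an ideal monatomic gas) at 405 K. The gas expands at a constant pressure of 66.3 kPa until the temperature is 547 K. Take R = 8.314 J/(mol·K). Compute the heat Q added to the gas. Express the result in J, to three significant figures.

Q ≈ 2160 J

Isobaric: W = nRΔT = (0.732)(8.314)(142) = 864.2 J.
ΔU = nCᵥΔT with Cᵥ = 3R/2: ΔU = (0.732)(12.47)(142) = 1296 J.
Q = ΔU + W = 1296 + 864.2 = 2160 J.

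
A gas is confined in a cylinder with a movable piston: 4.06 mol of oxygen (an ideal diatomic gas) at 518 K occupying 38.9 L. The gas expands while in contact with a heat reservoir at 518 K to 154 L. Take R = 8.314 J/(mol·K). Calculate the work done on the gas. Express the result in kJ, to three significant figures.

W ≈ -24.1 kJ

Isothermal: W = nRT ln(V₂/V₁).
W = (4.06)(8.314)(518) × ln(154/38.9)
  = 17485 × 1.376
W_by_gas = 24059 J; work on gas = −W_by = -24059 J.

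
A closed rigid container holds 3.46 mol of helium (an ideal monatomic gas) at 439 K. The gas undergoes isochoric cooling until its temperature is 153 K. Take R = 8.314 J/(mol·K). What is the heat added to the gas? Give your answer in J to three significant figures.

Constant volume ⇒ W = 0, so Q = ΔU = nCᵥΔT with Cᵥ = 3R/2 = 12.47 J/(mol·K).
ΔU = (3.46)(12.47)(153 − 439) = -12341 J.

Q ≈ -12300 J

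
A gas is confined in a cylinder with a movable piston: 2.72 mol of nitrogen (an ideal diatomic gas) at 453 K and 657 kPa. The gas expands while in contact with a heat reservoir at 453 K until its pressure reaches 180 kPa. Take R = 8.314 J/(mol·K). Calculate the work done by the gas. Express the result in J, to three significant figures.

W ≈ 13300 J

Isothermal process: W = nRT ln(V₂/V₁) = nRT ln(P₁/P₂).
W = (2.72)(8.314)(453) × ln(657/180)
  = 10244 × ln(3.65) = 10244 × 1.295
W_by_gas = 13263 J.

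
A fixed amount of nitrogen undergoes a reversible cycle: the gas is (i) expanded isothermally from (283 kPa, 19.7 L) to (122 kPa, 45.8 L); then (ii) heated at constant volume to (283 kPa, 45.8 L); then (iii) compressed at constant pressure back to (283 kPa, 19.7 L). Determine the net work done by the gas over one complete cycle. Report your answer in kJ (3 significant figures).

Leg (i): W = PᵢVᵢ ln(V_f/Vᵢ) = (5575) ln(45.8/19.7) = 4704 J.
Leg (ii): W = 0.
Leg (iii): W = PΔV = (283)(19.7 − 45.8) = -7386 J.
W_net = 4704 − 7386 = -2683 J.

W_net ≈ -2.68 kJ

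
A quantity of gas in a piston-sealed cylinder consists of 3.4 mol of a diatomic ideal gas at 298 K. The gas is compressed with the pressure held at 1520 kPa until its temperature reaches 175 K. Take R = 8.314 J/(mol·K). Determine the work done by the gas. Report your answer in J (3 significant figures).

W ≈ -3480 J

Isobaric: W = P ΔV = nR ΔT.
W = (3.4)(8.314)(175 − 298) = -3477 J.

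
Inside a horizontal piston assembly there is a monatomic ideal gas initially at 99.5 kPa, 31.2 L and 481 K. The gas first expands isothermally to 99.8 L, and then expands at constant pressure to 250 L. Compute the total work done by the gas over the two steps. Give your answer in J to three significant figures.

W_total ≈ 8280 J

Step 1 (isothermal): W = P₁V₁ ln(V₂/V₁) = (3104) ln(99.8/31.2) = 3610 J.
After step 1: P = 31.11 kPa, V = 99.8 L, T = 481 K.
Step 2 (isobaric): W = PΔV = (31.11 kPa)(250 − 99.8 L) = 4672 J.
W_total = 3610 + 4672 = 8282 J.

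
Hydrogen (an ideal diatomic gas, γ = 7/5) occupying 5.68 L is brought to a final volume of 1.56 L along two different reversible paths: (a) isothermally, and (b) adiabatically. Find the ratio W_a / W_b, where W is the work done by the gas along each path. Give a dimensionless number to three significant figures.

W_a / W_b ≈ 0.764

Path (a) isothermal: W = P₁V₁ ln(V₂/V₁) → W_a/(P₁V₁) = -1.292.
Path (b) adiabatic: W = P₁V₁(1 − (V₁/V₂)^(γ−1))/(γ−1) → W_b/(P₁V₁) = -1.692.
W_a / W_b = -1.292 / -1.692 = 0.7637.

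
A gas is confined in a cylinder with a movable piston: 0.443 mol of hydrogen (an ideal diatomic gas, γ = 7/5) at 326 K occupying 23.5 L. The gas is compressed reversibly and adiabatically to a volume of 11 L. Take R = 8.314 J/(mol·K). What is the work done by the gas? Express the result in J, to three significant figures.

W ≈ -1060 J

Adiabatic: TV^(γ−1) = const with γ = 7/5.
T₂ = T₁ (V₁/V₂)^(γ−1) = 326 × (23.5/11)^0.4 = 326 × 1.355 = 441.7 K.
W_by = nCᵥ(T₁ − T₂) = (0.443)(20.79)(326 − 441.7) = -1065 J.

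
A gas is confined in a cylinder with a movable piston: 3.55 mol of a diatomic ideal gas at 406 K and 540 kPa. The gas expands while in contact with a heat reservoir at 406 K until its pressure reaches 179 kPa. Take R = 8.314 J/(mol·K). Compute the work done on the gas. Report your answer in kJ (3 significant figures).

W ≈ -13.2 kJ

Isothermal process: W = nRT ln(V₂/V₁) = nRT ln(P₁/P₂).
W = (3.55)(8.314)(406) × ln(540/179)
  = 11983 × ln(3.017) = 11983 × 1.104
W_by_gas = 13231 J; work on gas = −W_by = -13231 J.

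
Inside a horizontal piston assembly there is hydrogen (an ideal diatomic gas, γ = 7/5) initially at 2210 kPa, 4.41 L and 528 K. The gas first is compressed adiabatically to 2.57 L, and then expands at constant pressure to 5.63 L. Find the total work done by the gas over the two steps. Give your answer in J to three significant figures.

W_total ≈ 8530 J

Step 1 (adiabatic): W = (P₁V₁ − P₂V₂)/(γ−1) = (9746 − 12096)/0.4 = -5874 J.
After step 1: P = 4707 kPa, V = 2.57 L, T = 655.3 K.
Step 2 (isobaric): W = PΔV = (4707 kPa)(5.63 − 2.57 L) = 14402 J.
W_total = -5874 + 14402 = 8528 J.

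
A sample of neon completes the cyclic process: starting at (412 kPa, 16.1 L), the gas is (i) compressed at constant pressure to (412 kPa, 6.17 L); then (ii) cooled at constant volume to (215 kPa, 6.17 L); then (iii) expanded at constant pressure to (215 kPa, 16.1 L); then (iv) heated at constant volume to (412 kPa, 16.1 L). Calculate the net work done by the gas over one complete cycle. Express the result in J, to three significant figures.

Constant-volume legs do no work.
W(i) = (412)(6.17 − 16.1) = -4091 J; W(iii) = (215)(16.1 − 6.17) = 2135 J.
W_net = -4091 + 2135 = -1956 J (the counter-clockwise enclosed area).

W_net ≈ -1960 J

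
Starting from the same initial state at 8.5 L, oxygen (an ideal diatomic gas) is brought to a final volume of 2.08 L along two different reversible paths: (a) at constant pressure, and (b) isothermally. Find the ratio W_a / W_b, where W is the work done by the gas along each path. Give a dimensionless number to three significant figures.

Path (a) isobaric: W = P₁(V₂ − V₁) → W_a/(P₁V₁) = -0.7553.
Path (b) isothermal: W = P₁V₁ ln(V₂/V₁) → W_b/(P₁V₁) = -1.408.
W_a / W_b = -0.7553 / -1.408 = 0.5365.

W_a / W_b ≈ 0.537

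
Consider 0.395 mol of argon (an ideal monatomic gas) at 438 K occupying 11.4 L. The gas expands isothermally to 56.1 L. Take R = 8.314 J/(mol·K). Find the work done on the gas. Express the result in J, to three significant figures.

Isothermal: W = nRT ln(V₂/V₁).
W = (0.395)(8.314)(438) × ln(56.1/11.4)
  = 1438 × 1.594
W_by_gas = 2292 J; work on gas = −W_by = -2292 J.

W ≈ -2290 J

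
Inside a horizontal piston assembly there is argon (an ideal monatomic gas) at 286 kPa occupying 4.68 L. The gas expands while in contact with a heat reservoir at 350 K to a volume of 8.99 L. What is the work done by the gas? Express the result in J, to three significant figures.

W ≈ 874 J

Isothermal: W = nRT ln(V₂/V₁) = P₁V₁ ln(V₂/V₁).
P₁V₁ = (286 kPa)(4.68 L) = 1338 J.
W = 1338 × ln(8.99/4.68) = 1338 × 0.6528
W_by_gas = 873.8 J.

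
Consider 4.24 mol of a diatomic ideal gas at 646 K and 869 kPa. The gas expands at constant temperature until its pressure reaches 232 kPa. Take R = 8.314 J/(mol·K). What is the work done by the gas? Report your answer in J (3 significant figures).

Isothermal process: W = nRT ln(V₂/V₁) = nRT ln(P₁/P₂).
W = (4.24)(8.314)(646) × ln(869/232)
  = 22772 × ln(3.746) = 22772 × 1.321
W_by_gas = 30073 J.

W ≈ 30100 J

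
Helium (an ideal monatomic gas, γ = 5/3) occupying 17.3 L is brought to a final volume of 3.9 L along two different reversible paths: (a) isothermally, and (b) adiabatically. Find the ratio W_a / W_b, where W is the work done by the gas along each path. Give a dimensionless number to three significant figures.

W_a / W_b ≈ 0.584

Path (a) isothermal: W = P₁V₁ ln(V₂/V₁) → W_a/(P₁V₁) = -1.49.
Path (b) adiabatic: W = P₁V₁(1 − (V₁/V₂)^(γ−1))/(γ−1) → W_b/(P₁V₁) = -2.55.
W_a / W_b = -1.49 / -2.55 = 0.5843.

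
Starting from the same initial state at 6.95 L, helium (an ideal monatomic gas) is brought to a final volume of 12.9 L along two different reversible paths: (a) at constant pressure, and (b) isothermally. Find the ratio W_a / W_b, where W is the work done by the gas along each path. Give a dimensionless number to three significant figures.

W_a / W_b ≈ 1.38

Path (a) isobaric: W = P₁(V₂ − V₁) → W_a/(P₁V₁) = 0.8561.
Path (b) isothermal: W = P₁V₁ ln(V₂/V₁) → W_b/(P₁V₁) = 0.6185.
W_a / W_b = 0.8561 / 0.6185 = 1.384.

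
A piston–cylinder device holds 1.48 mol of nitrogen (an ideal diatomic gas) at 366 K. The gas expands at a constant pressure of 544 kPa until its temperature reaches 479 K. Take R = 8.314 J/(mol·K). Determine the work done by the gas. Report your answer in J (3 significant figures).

Isobaric: W = P ΔV = nR ΔT.
W = (1.48)(8.314)(479 − 366) = 1390 J.

W ≈ 1390 J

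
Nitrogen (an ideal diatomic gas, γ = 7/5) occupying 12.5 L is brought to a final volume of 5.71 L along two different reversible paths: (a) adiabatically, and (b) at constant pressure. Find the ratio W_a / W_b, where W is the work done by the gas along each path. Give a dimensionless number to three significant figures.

Path (a) adiabatic: W = P₁V₁(1 − (V₁/V₂)^(γ−1))/(γ−1) → W_a/(P₁V₁) = -0.9202.
Path (b) isobaric: W = P₁(V₂ − V₁) → W_b/(P₁V₁) = -0.5432.
W_a / W_b = -0.9202 / -0.5432 = 1.694.

W_a / W_b ≈ 1.69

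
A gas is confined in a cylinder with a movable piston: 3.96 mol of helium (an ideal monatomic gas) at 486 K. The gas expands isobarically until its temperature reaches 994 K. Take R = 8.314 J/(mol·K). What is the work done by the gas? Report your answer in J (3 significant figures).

W ≈ 16700 J

Isobaric: W = P ΔV = nR ΔT.
W = (3.96)(8.314)(994 − 486) = 16725 J.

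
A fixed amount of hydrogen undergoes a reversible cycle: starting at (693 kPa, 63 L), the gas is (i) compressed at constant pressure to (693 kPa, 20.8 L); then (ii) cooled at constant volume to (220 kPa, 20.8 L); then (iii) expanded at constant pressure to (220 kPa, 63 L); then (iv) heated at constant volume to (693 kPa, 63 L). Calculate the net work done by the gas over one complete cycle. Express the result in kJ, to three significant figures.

Constant-volume legs do no work.
W(i) = (693)(20.8 − 63) = -29245 J; W(iii) = (220)(63 − 20.8) = 9284 J.
W_net = -29245 + 9284 = -19961 J (the counter-clockwise enclosed area).

W_net ≈ -20.0 kJ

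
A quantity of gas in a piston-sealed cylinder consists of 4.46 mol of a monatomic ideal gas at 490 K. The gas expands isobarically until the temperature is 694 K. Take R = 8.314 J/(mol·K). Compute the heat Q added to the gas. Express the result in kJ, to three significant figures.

Isobaric: W = nRΔT = (4.46)(8.314)(204) = 7564 J.
ΔU = nCᵥΔT with Cᵥ = 3R/2: ΔU = (4.46)(12.47)(204) = 11347 J.
Q = ΔU + W = 11347 + 7564 = 18911 J.

Q ≈ 18.9 kJ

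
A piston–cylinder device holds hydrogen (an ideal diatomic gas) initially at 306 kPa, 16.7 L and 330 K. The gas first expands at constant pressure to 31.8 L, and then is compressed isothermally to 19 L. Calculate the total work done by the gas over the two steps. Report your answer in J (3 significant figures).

W_total ≈ -391 J

Step 1 (isobaric): W = PΔV = (306 kPa)(31.8 − 16.7 L) = 4621 J.
After step 1: P = 306 kPa, V = 31.8 L, T = 628.4 K.
Step 2 (isothermal): W = P₁V₁ ln(V₂/V₁) = (9731) ln(19/31.8) = -5012 J.
W_total = 4621 − 5012 = -391 J.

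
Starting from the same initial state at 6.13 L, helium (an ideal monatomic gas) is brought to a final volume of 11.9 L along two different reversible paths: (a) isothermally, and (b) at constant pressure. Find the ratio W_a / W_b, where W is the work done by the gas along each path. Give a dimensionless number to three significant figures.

W_a / W_b ≈ 0.705

Path (a) isothermal: W = P₁V₁ ln(V₂/V₁) → W_a/(P₁V₁) = 0.6633.
Path (b) isobaric: W = P₁(V₂ − V₁) → W_b/(P₁V₁) = 0.9413.
W_a / W_b = 0.6633 / 0.9413 = 0.7047.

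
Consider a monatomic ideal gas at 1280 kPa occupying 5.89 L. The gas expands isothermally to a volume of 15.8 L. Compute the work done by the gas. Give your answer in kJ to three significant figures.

W ≈ 7.44 kJ

Isothermal: W = nRT ln(V₂/V₁) = P₁V₁ ln(V₂/V₁).
P₁V₁ = (1280 kPa)(5.89 L) = 7539 J.
W = 7539 × ln(15.8/5.89) = 7539 × 0.9868
W_by_gas = 7439 J.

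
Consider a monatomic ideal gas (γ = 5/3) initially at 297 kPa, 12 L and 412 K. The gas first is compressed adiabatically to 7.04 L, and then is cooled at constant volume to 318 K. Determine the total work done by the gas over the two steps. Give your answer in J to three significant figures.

W_total ≈ -2280 J

Step 1 (adiabatic): W = (P₁V₁ − P₂V₂)/(γ−1) = (3564 − 5086)/0.667 = -2282 J.
Step 2 (isochoric): W = 0 (constant volume).
W_total = -2282 + 0 = -2282 J.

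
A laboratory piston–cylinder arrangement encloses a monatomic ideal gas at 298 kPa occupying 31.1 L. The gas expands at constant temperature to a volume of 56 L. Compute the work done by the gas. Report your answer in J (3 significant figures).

Isothermal: W = nRT ln(V₂/V₁) = P₁V₁ ln(V₂/V₁).
P₁V₁ = (298 kPa)(31.1 L) = 9268 J.
W = 9268 × ln(56/31.1) = 9268 × 0.5881
W_by_gas = 5451 J.

W ≈ 5450 J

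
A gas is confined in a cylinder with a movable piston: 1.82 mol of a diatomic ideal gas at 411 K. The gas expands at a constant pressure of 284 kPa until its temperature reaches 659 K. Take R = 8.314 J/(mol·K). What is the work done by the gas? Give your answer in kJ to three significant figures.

W ≈ 3.75 kJ

Isobaric: W = P ΔV = nR ΔT.
W = (1.82)(8.314)(659 − 411) = 3753 J.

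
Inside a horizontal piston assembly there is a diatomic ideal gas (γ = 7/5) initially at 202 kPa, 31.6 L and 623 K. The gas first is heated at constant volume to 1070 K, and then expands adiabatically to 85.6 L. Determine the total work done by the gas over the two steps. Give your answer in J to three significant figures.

Step 1 (isochoric): W = 0 (constant volume).
After step 1: P = 346.9 kPa (V unchanged).
Step 2 (adiabatic): W = (P₁V₁ − P₂V₂)/(γ−1) = (10963 − 7359)/0.4 = 9010 J.
W_total = 0 + 9010 = 9010 J.

W_total ≈ 9010 J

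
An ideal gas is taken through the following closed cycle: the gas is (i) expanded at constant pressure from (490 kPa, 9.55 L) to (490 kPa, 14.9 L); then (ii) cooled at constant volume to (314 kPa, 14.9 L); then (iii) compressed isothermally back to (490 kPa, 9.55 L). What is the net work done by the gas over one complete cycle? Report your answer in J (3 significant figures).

Leg (i): W = PΔV = (490)(14.9 − 9.55) = 2622 J.
Leg (ii): W = 0.
Leg (iii): W = PᵢVᵢ ln(V_f/Vᵢ) = (4679) ln(9.55/14.9) = -2081 J.
W_net = 2622 − 2081 = 540.4 J.

W_net ≈ 540 J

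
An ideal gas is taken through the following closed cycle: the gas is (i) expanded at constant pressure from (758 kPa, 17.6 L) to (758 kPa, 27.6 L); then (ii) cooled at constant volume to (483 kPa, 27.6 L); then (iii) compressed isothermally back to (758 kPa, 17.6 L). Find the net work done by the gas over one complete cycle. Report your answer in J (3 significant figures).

Leg (i): W = PΔV = (758)(27.6 − 17.6) = 7580 J.
Leg (ii): W = 0.
Leg (iii): W = PᵢVᵢ ln(V_f/Vᵢ) = (13331) ln(17.6/27.6) = -5998 J.
W_net = 7580 − 5998 = 1582 J.

W_net ≈ 1580 J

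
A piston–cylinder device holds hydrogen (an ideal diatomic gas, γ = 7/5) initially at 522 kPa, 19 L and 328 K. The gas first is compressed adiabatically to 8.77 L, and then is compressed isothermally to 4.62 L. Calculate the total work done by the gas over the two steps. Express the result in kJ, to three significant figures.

W_total ≈ -17.6 kJ

Step 1 (adiabatic): W = (P₁V₁ − P₂V₂)/(γ−1) = (9918 − 13512)/0.4 = -8985 J.
After step 1: P = 1541 kPa, V = 8.77 L, T = 446.9 K.
Step 2 (isothermal): W = P₁V₁ ln(V₂/V₁) = (13512) ln(4.62/8.77) = -8661 J.
W_total = -8985 − 8661 = -17646 J.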